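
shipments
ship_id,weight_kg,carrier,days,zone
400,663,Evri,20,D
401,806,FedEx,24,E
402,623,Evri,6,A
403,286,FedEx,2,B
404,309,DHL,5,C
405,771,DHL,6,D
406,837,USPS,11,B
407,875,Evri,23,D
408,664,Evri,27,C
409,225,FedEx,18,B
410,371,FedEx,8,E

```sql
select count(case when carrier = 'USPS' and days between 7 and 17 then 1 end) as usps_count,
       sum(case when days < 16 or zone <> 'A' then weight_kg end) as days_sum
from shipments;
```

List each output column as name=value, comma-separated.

usps_count=1, days_sum=6430

[usps_count: carrier = 'USPS' and days between 7 and 17]
ship_id=400: ✗
ship_id=401: ✗
ship_id=402: ✗
ship_id=403: ✗
ship_id=404: ✗
ship_id=405: ✗
ship_id=406: ✓ → 1
ship_id=407: ✗
ship_id=408: ✗
ship_id=409: ✗
ship_id=410: ✗
usps_count = COUNT(1) = 1
—
[days_sum: days < 16 or zone <> 'A']
ship_id=400: ✓ → 663
ship_id=401: ✓ → 806
ship_id=402: ✓ → 623
ship_id=403: ✓ → 286
ship_id=404: ✓ → 309
ship_id=405: ✓ → 771
ship_id=406: ✓ → 837
ship_id=407: ✓ → 875
ship_id=408: ✓ → 664
ship_id=409: ✓ → 225
ship_id=410: ✓ → 371
days_sum = 663 + 806 + 623 + 286 + 309 + 771 + 837 + 875 + 664 + 225 + 371 = 6430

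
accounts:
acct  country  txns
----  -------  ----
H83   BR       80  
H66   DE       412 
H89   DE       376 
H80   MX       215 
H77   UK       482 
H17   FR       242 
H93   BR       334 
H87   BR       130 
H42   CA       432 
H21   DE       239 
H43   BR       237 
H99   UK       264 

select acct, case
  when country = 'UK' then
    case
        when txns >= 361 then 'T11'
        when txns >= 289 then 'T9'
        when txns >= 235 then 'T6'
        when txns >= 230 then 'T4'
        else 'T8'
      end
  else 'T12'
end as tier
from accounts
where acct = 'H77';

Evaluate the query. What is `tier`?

acct = H77: country=UK, txns=482.
country='UK' → inner[txns >= 361] → T11

T11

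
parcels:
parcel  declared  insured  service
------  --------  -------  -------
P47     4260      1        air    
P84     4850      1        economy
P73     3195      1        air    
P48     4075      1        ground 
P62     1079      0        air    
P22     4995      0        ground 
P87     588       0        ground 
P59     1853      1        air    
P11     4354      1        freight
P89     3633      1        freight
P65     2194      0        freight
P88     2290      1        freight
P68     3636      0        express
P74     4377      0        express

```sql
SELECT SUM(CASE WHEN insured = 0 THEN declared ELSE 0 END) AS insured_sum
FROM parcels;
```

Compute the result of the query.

parcel=P47: ✗
parcel=P84: ✗
parcel=P73: ✗
parcel=P48: ✗
parcel=P62: ✓ → 1079
parcel=P22: ✓ → 4995
parcel=P87: ✓ → 588
parcel=P59: ✗
parcel=P11: ✗
parcel=P89: ✗
parcel=P65: ✓ → 2194
parcel=P88: ✗
parcel=P68: ✓ → 3636
parcel=P74: ✓ → 4377
insured_sum = 1079 + 4995 + 588 + 2194 + 3636 + 4377 = 16869

16869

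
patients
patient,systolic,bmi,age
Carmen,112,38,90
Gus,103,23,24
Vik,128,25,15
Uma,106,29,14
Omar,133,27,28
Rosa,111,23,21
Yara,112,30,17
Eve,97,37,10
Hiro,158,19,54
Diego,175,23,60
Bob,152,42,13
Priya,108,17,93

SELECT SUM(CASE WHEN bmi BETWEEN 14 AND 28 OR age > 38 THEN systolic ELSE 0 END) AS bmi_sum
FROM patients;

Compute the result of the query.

patient=Carmen: ✓ → 112
patient=Gus: ✓ → 103
patient=Vik: ✓ → 128
patient=Uma: ✗
patient=Omar: ✓ → 133
patient=Rosa: ✓ → 111
patient=Yara: ✗
patient=Eve: ✗
patient=Hiro: ✓ → 158
patient=Diego: ✓ → 175
patient=Bob: ✗
patient=Priya: ✓ → 108
bmi_sum = 112 + 103 + 128 + 133 + 111 + 158 + 175 + 108 = 1028

1028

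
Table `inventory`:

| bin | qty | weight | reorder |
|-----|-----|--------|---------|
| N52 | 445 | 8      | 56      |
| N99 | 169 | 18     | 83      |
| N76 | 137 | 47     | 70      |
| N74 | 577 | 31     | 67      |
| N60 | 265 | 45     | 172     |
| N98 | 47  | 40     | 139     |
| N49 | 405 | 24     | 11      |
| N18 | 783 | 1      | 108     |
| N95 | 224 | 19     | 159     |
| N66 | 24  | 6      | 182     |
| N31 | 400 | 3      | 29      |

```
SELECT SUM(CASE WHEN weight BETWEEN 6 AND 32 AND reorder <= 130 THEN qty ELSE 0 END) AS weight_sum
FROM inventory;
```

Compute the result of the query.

1596

bin=N52: ✓ → 445
bin=N99: ✓ → 169
bin=N76: ✗
bin=N74: ✓ → 577
bin=N60: ✗
bin=N98: ✗
bin=N49: ✓ → 405
bin=N18: ✗
bin=N95: ✗
bin=N66: ✗
bin=N31: ✗
weight_sum = 445 + 169 + 577 + 405 = 1596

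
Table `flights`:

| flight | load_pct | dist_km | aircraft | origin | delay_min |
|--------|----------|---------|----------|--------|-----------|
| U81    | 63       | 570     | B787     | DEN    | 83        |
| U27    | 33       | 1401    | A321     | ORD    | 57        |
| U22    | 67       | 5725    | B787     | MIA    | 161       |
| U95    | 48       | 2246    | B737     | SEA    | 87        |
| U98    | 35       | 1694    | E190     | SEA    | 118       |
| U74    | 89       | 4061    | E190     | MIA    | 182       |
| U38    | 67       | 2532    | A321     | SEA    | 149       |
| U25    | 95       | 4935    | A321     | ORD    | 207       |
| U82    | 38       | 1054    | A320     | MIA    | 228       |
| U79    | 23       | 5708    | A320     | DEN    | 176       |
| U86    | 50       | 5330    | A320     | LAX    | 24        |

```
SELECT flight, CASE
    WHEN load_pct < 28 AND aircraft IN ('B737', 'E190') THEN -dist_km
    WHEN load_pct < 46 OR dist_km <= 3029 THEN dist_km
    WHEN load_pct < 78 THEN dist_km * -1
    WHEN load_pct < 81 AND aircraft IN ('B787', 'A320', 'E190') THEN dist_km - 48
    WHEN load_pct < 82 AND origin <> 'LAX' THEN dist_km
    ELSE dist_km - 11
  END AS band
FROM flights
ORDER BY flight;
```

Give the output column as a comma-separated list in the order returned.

flight=U22: load_pct < 78 → -5725
flight=U25: ELSE → 4924
flight=U27: load_pct < 46 OR dist_km <= 3029 → 1401
flight=U38: load_pct < 46 OR dist_km <= 3029 → 2532
flight=U74: ELSE → 4050
flight=U79: load_pct < 46 OR dist_km <= 3029 → 5708
flight=U81: load_pct < 46 OR dist_km <= 3029 → 570
flight=U82: load_pct < 46 OR dist_km <= 3029 → 1054
flight=U86: load_pct < 78 → -5330
flight=U95: load_pct < 46 OR dist_km <= 3029 → 2246
flight=U98: load_pct < 46 OR dist_km <= 3029 → 1694

-5725, 4924, 1401, 2532, 4050, 5708, 570, 1054, -5330, 2246, 1694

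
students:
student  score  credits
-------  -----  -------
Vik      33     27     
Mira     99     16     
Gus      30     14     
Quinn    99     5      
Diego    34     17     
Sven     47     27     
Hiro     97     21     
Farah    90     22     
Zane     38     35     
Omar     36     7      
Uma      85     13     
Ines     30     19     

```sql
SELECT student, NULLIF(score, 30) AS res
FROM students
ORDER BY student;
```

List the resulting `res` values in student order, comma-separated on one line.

student=Diego: score=34 vs 30: differ → 34
student=Farah: score=90 vs 30: differ → 90
student=Gus: score=30 vs 30: equal → NULL
student=Hiro: score=97 vs 30: differ → 97
student=Ines: score=30 vs 30: equal → NULL
student=Mira: score=99 vs 30: differ → 99
student=Omar: score=36 vs 30: differ → 36
student=Quinn: score=99 vs 30: differ → 99
student=Sven: score=47 vs 30: differ → 47
student=Uma: score=85 vs 30: differ → 85
student=Vik: score=33 vs 30: differ → 33
student=Zane: score=38 vs 30: differ → 38

34, 90, NULL, 97, NULL, 99, 36, 99, 47, 85, 33, 38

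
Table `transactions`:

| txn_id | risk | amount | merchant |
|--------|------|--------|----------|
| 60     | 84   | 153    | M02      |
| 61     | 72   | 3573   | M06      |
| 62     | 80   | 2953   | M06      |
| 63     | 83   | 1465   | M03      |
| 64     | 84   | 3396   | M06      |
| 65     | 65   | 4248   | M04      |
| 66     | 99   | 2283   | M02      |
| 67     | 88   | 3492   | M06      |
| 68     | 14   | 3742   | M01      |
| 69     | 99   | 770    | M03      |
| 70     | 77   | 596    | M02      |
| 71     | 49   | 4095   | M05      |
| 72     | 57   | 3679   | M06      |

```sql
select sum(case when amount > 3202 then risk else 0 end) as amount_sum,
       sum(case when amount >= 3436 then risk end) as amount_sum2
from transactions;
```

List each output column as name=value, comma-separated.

[amount_sum: amount > 3202]
txn_id=60: ✗
txn_id=61: ✓ → 72
txn_id=62: ✗
txn_id=63: ✗
txn_id=64: ✓ → 84
txn_id=65: ✓ → 65
txn_id=66: ✗
txn_id=67: ✓ → 88
txn_id=68: ✓ → 14
txn_id=69: ✗
txn_id=70: ✗
txn_id=71: ✓ → 49
txn_id=72: ✓ → 57
amount_sum = 72 + 84 + 65 + 88 + 14 + 49 + 57 = 429
—
[amount_sum2: amount >= 3436]
txn_id=60: ✗
txn_id=61: ✓ → 72
txn_id=62: ✗
txn_id=63: ✗
txn_id=64: ✗
txn_id=65: ✓ → 65
txn_id=66: ✗
txn_id=67: ✓ → 88
txn_id=68: ✓ → 14
txn_id=69: ✗
txn_id=70: ✗
txn_id=71: ✓ → 49
txn_id=72: ✓ → 57
amount_sum2 = 72 + 65 + 88 + 14 + 49 + 57 = 345

amount_sum=429, amount_sum2=345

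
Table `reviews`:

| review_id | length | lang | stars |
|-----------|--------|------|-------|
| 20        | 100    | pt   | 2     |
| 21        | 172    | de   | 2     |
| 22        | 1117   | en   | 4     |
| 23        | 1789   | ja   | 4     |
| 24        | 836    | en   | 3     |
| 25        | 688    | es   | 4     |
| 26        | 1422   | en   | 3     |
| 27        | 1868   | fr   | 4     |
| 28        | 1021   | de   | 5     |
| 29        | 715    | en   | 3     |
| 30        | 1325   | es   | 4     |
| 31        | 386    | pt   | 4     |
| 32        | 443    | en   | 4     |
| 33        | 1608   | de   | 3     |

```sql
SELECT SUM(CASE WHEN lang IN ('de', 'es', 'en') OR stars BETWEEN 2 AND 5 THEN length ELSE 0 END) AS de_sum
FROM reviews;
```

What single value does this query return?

review_id=20: ✓ → 100
review_id=21: ✓ → 172
review_id=22: ✓ → 1117
review_id=23: ✓ → 1789
review_id=24: ✓ → 836
review_id=25: ✓ → 688
review_id=26: ✓ → 1422
review_id=27: ✓ → 1868
review_id=28: ✓ → 1021
review_id=29: ✓ → 715
review_id=30: ✓ → 1325
review_id=31: ✓ → 386
review_id=32: ✓ → 443
review_id=33: ✓ → 1608
de_sum = 100 + 172 + 1117 + 1789 + 836 + 688 + 1422 + 1868 + 1021 + 715 + 1325 + 386 + 443 + 1608 = 13490

13490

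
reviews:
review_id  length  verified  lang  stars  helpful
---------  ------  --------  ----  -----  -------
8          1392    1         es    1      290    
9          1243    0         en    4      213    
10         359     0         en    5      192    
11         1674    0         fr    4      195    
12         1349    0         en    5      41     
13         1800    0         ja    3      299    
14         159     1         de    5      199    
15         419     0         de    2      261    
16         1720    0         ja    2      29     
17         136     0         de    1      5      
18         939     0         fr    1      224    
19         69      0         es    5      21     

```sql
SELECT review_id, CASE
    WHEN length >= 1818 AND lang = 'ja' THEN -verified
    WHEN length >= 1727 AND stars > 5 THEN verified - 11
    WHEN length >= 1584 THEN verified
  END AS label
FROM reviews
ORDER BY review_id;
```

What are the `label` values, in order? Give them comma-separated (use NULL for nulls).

NULL, NULL, NULL, 0, NULL, 0, NULL, NULL, 0, NULL, NULL, NULL

review_id=8: (no match → NULL) → NULL
review_id=9: (no match → NULL) → NULL
review_id=10: (no match → NULL) → NULL
review_id=11: length >= 1584 → 0
review_id=12: (no match → NULL) → NULL
review_id=13: length >= 1584 → 0
review_id=14: (no match → NULL) → NULL
review_id=15: (no match → NULL) → NULL
review_id=16: length >= 1584 → 0
review_id=17: (no match → NULL) → NULL
review_id=18: (no match → NULL) → NULL
review_id=19: (no match → NULL) → NULL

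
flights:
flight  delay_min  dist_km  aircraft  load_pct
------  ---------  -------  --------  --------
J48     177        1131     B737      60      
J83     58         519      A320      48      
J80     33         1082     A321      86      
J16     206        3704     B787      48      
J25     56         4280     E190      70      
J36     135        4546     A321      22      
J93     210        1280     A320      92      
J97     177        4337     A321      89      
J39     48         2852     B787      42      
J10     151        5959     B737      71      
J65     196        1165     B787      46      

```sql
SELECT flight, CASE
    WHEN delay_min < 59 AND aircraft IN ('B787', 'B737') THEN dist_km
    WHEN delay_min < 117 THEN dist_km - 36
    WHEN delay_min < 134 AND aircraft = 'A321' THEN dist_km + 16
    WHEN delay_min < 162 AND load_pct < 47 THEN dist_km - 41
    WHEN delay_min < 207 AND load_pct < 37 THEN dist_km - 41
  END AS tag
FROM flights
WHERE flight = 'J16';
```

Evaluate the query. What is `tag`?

flight = J16: delay_min=206, dist_km=3704, aircraft=B787, load_pct=48.
delay_min < 59 AND aircraft IN ('B787', 'B737') → false
delay_min < 117 → false
delay_min < 134 AND aircraft = 'A321' → false
delay_min < 162 AND load_pct < 47 → false
delay_min < 207 AND load_pct < 37 → false
No WHEN matched and there is no ELSE, so the CASE yields NULL.

NULL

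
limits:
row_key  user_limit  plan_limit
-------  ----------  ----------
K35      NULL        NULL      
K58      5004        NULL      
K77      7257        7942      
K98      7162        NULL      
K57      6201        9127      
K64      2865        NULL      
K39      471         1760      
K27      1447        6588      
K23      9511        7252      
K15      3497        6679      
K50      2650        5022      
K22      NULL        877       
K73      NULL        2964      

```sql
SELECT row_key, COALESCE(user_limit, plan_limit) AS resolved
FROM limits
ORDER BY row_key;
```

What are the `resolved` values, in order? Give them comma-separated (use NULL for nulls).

3497, 877, 9511, 1447, NULL, 471, 2650, 6201, 5004, 2865, 2964, 7257, 7162

row_key=K15: user_limit=3497 → 3497
row_key=K22: user_limit=NULL, plan_limit=877 → 877
row_key=K23: user_limit=9511 → 9511
row_key=K27: user_limit=1447 → 1447
row_key=K35: user_limit=NULL, plan_limit=NULL (all NULL) → NULL
row_key=K39: user_limit=471 → 471
row_key=K50: user_limit=2650 → 2650
row_key=K57: user_limit=6201 → 6201
row_key=K58: user_limit=5004 → 5004
row_key=K64: user_limit=2865 → 2865
row_key=K73: user_limit=NULL, plan_limit=2964 → 2964
row_key=K77: user_limit=7257 → 7257
row_key=K98: user_limit=7162 → 7162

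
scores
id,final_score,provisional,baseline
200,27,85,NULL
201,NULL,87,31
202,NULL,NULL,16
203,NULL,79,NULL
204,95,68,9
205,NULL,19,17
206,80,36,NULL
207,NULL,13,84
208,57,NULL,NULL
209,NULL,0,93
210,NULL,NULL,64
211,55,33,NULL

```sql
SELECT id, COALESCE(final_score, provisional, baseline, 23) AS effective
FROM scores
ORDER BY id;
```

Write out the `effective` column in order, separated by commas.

id=200: final_score=27 → 27
id=201: final_score=NULL, provisional=87 → 87
id=202: final_score=NULL, provisional=NULL, baseline=16 → 16
id=203: final_score=NULL, provisional=79 → 79
id=204: final_score=95 → 95
id=205: final_score=NULL, provisional=19 → 19
id=206: final_score=80 → 80
id=207: final_score=NULL, provisional=13 → 13
id=208: final_score=57 → 57
id=209: final_score=NULL, provisional=0 → 0
id=210: final_score=NULL, provisional=NULL, baseline=64 → 64
id=211: final_score=55 → 55

27, 87, 16, 79, 95, 19, 80, 13, 57, 0, 64, 55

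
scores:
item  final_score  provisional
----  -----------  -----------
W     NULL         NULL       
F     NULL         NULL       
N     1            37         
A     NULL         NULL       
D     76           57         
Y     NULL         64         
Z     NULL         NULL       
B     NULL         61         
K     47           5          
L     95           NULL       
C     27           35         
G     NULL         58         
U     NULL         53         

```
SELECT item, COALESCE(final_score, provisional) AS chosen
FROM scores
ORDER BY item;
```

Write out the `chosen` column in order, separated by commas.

item=A: final_score=NULL, provisional=NULL (all NULL) → NULL
item=B: final_score=NULL, provisional=61 → 61
item=C: final_score=27 → 27
item=D: final_score=76 → 76
item=F: final_score=NULL, provisional=NULL (all NULL) → NULL
item=G: final_score=NULL, provisional=58 → 58
item=K: final_score=47 → 47
item=L: final_score=95 → 95
item=N: final_score=1 → 1
item=U: final_score=NULL, provisional=53 → 53
item=W: final_score=NULL, provisional=NULL (all NULL) → NULL
item=Y: final_score=NULL, provisional=64 → 64
item=Z: final_score=NULL, provisional=NULL (all NULL) → NULL

NULL, 61, 27, 76, NULL, 58, 47, 95, 1, 53, NULL, 64, NULL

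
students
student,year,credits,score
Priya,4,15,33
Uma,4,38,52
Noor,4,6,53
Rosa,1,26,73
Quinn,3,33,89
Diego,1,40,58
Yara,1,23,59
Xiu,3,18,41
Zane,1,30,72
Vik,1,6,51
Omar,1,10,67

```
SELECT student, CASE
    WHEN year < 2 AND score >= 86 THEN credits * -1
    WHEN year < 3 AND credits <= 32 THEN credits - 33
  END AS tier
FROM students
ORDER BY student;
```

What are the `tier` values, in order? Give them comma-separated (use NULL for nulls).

NULL, NULL, -23, NULL, NULL, -7, NULL, -27, NULL, -10, -3

student=Diego: (no match → NULL) → NULL
student=Noor: (no match → NULL) → NULL
student=Omar: year < 3 AND credits <= 32 → -23
student=Priya: (no match → NULL) → NULL
student=Quinn: (no match → NULL) → NULL
student=Rosa: year < 3 AND credits <= 32 → -7
student=Uma: (no match → NULL) → NULL
student=Vik: year < 3 AND credits <= 32 → -27
student=Xiu: (no match → NULL) → NULL
student=Yara: year < 3 AND credits <= 32 → -10
student=Zane: year < 3 AND credits <= 32 → -3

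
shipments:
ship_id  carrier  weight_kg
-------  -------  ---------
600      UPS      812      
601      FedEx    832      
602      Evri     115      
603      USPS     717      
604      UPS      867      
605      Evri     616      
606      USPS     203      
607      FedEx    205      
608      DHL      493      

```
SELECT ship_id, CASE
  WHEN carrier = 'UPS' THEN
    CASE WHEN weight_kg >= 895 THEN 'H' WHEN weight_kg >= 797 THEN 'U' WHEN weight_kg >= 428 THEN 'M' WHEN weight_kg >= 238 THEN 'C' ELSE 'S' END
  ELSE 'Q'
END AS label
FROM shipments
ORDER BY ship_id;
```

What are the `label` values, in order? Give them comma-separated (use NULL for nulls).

ship_id=600: carrier='UPS' → inner[weight_kg >= 797] → U
ship_id=601: carrier='FedEx' → outer ELSE → Q
ship_id=602: carrier='Evri' → outer ELSE → Q
ship_id=603: carrier='USPS' → outer ELSE → Q
ship_id=604: carrier='UPS' → inner[weight_kg >= 797] → U
ship_id=605: carrier='Evri' → outer ELSE → Q
ship_id=606: carrier='USPS' → outer ELSE → Q
ship_id=607: carrier='FedEx' → outer ELSE → Q
ship_id=608: carrier='DHL' → outer ELSE → Q

U, Q, Q, Q, U, Q, Q, Q, Q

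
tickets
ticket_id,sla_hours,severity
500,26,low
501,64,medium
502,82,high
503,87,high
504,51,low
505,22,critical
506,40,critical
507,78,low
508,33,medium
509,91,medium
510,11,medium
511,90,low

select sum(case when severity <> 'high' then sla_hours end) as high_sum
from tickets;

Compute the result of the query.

ticket_id=500: ✓ → 26
ticket_id=501: ✓ → 64
ticket_id=502: ✗
ticket_id=503: ✗
ticket_id=504: ✓ → 51
ticket_id=505: ✓ → 22
ticket_id=506: ✓ → 40
ticket_id=507: ✓ → 78
ticket_id=508: ✓ → 33
ticket_id=509: ✓ → 91
ticket_id=510: ✓ → 11
ticket_id=511: ✓ → 90
high_sum = 26 + 64 + 51 + 22 + 40 + 78 + 33 + 91 + 11 + 90 = 506

506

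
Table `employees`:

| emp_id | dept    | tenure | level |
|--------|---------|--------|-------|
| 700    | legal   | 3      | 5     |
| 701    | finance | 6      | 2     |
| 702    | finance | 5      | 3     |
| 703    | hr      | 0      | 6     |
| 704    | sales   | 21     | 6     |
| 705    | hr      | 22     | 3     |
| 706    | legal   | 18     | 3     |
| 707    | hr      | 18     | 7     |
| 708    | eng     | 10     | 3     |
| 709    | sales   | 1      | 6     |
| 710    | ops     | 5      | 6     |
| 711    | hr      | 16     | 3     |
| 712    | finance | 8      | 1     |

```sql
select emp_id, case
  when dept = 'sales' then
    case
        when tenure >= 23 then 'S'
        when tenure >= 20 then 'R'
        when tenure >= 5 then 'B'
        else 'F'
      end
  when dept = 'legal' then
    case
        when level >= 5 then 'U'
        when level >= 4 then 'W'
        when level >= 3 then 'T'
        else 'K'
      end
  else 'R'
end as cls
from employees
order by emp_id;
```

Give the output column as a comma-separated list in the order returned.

U, R, R, R, R, R, T, R, R, F, R, R, R

emp_id=700: dept='legal' → inner[level >= 5] → U
emp_id=701: dept='finance' → outer ELSE → R
emp_id=702: dept='finance' → outer ELSE → R
emp_id=703: dept='hr' → outer ELSE → R
emp_id=704: dept='sales' → inner[tenure >= 20] → R
emp_id=705: dept='hr' → outer ELSE → R
emp_id=706: dept='legal' → inner[level >= 3] → T
emp_id=707: dept='hr' → outer ELSE → R
emp_id=708: dept='eng' → outer ELSE → R
emp_id=709: dept='sales' → inner[ELSE] → F
emp_id=710: dept='ops' → outer ELSE → R
emp_id=711: dept='hr' → outer ELSE → R
emp_id=712: dept='finance' → outer ELSE → R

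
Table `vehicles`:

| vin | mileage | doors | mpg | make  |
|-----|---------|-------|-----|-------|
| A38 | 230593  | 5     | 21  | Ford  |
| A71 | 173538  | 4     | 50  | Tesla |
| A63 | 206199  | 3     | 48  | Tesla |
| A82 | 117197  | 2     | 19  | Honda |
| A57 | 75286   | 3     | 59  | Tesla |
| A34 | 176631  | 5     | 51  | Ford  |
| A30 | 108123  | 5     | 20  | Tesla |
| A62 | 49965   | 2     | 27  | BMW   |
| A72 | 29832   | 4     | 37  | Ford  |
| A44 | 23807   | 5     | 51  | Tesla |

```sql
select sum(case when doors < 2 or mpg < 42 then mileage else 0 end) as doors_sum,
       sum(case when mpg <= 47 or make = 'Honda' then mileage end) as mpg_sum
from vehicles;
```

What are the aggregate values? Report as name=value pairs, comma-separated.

[doors_sum: doors < 2 or mpg < 42]
vin=A38: ✓ → 230593
vin=A71: ✗
vin=A63: ✗
vin=A82: ✓ → 117197
vin=A57: ✗
vin=A34: ✗
vin=A30: ✓ → 108123
vin=A62: ✓ → 49965
vin=A72: ✓ → 29832
vin=A44: ✗
doors_sum = 230593 + 117197 + 108123 + 49965 + 29832 = 535710
—
[mpg_sum: mpg <= 47 or make = 'Honda']
vin=A38: ✓ → 230593
vin=A71: ✗
vin=A63: ✗
vin=A82: ✓ → 117197
vin=A57: ✗
vin=A34: ✗
vin=A30: ✓ → 108123
vin=A62: ✓ → 49965
vin=A72: ✓ → 29832
vin=A44: ✗
mpg_sum = 230593 + 117197 + 108123 + 49965 + 29832 = 535710

doors_sum=535710, mpg_sum=535710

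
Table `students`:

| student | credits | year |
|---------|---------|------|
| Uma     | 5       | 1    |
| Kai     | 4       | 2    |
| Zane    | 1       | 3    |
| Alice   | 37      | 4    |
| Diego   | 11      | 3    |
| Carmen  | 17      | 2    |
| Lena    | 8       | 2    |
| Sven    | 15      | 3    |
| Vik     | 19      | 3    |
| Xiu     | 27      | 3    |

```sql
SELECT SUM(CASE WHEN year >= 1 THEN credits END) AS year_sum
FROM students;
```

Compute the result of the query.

student=Uma: ✓ → 5
student=Kai: ✓ → 4
student=Zane: ✓ → 1
student=Alice: ✓ → 37
student=Diego: ✓ → 11
student=Carmen: ✓ → 17
student=Lena: ✓ → 8
student=Sven: ✓ → 15
student=Vik: ✓ → 19
student=Xiu: ✓ → 27
year_sum = 5 + 4 + 1 + 37 + 11 + 17 + 8 + 15 + 19 + 27 = 144

144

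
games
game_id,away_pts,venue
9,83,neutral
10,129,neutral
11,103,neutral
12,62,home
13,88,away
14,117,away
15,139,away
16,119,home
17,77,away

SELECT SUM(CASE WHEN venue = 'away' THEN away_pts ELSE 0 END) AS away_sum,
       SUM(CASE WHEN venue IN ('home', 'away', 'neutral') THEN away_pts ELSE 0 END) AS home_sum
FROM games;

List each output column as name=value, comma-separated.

[away_sum: venue = 'away']
game_id=9: ✗
game_id=10: ✗
game_id=11: ✗
game_id=12: ✗
game_id=13: ✓ → 88
game_id=14: ✓ → 117
game_id=15: ✓ → 139
game_id=16: ✗
game_id=17: ✓ → 77
away_sum = 88 + 117 + 139 + 77 = 421
—
[home_sum: venue IN ('home', 'away', 'neutral')]
game_id=9: ✓ → 83
game_id=10: ✓ → 129
game_id=11: ✓ → 103
game_id=12: ✓ → 62
game_id=13: ✓ → 88
game_id=14: ✓ → 117
game_id=15: ✓ → 139
game_id=16: ✓ → 119
game_id=17: ✓ → 77
home_sum = 83 + 129 + 103 + 62 + 88 + 117 + 139 + 119 + 77 = 917

away_sum=421, home_sum=917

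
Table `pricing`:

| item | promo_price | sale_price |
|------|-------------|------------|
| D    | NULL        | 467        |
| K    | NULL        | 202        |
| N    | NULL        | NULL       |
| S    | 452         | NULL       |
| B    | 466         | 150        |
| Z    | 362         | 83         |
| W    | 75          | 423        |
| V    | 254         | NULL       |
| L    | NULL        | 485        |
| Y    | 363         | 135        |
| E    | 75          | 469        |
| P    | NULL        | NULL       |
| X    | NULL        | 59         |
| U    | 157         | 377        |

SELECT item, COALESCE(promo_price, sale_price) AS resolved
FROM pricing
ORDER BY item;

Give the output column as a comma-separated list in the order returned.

item=B: promo_price=466 → 466
item=D: promo_price=NULL, sale_price=467 → 467
item=E: promo_price=75 → 75
item=K: promo_price=NULL, sale_price=202 → 202
item=L: promo_price=NULL, sale_price=485 → 485
item=N: promo_price=NULL, sale_price=NULL (all NULL) → NULL
item=P: promo_price=NULL, sale_price=NULL (all NULL) → NULL
item=S: promo_price=452 → 452
item=U: promo_price=157 → 157
item=V: promo_price=254 → 254
item=W: promo_price=75 → 75
item=X: promo_price=NULL, sale_price=59 → 59
item=Y: promo_price=363 → 363
item=Z: promo_price=362 → 362

466, 467, 75, 202, 485, NULL, NULL, 452, 157, 254, 75, 59, 363, 362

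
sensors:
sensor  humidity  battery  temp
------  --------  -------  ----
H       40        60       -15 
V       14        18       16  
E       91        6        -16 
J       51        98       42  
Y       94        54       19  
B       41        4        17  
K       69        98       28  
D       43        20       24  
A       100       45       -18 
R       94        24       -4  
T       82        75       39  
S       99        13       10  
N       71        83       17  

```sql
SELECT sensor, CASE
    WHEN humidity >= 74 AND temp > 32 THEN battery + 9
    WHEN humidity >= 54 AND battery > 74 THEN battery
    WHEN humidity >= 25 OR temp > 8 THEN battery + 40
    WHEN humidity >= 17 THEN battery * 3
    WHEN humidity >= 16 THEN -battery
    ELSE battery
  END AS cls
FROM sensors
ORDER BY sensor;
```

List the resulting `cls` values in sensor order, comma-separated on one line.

85, 44, 60, 46, 100, 138, 98, 83, 64, 53, 84, 58, 94

sensor=A: humidity >= 25 OR temp > 8 → 85
sensor=B: humidity >= 25 OR temp > 8 → 44
sensor=D: humidity >= 25 OR temp > 8 → 60
sensor=E: humidity >= 25 OR temp > 8 → 46
sensor=H: humidity >= 25 OR temp > 8 → 100
sensor=J: humidity >= 25 OR temp > 8 → 138
sensor=K: humidity >= 54 AND battery > 74 → 98
sensor=N: humidity >= 54 AND battery > 74 → 83
sensor=R: humidity >= 25 OR temp > 8 → 64
sensor=S: humidity >= 25 OR temp > 8 → 53
sensor=T: humidity >= 74 AND temp > 32 → 84
sensor=V: humidity >= 25 OR temp > 8 → 58
sensor=Y: humidity >= 25 OR temp > 8 → 94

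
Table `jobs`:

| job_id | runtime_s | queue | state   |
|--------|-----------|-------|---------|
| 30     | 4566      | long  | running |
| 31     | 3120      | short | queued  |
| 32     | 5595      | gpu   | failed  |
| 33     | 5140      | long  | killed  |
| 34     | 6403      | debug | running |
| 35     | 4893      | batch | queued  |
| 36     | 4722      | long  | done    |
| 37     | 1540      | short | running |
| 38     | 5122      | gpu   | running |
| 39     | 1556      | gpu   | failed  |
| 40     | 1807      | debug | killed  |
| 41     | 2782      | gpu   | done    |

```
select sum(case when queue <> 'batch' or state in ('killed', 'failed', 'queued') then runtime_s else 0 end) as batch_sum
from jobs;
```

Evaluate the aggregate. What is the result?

47246

job_id=30: ✓ → 4566
job_id=31: ✓ → 3120
job_id=32: ✓ → 5595
job_id=33: ✓ → 5140
job_id=34: ✓ → 6403
job_id=35: ✓ → 4893
job_id=36: ✓ → 4722
job_id=37: ✓ → 1540
job_id=38: ✓ → 5122
job_id=39: ✓ → 1556
job_id=40: ✓ → 1807
job_id=41: ✓ → 2782
batch_sum = 4566 + 3120 + 5595 + 5140 + 6403 + 4893 + 4722 + 1540 + 5122 + 1556 + 1807 + 2782 = 47246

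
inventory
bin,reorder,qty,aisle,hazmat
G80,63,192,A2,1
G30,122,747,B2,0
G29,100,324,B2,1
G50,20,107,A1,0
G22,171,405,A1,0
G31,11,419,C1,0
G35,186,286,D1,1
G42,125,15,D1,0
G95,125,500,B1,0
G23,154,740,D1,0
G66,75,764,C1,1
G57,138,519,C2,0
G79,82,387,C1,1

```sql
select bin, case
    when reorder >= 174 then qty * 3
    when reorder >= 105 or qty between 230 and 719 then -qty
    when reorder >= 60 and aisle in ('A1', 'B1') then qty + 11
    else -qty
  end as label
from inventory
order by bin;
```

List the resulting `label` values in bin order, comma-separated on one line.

bin=G22: reorder >= 105 or qty between 230 and 719 → -405
bin=G23: reorder >= 105 or qty between 230 and 719 → -740
bin=G29: reorder >= 105 or qty between 230 and 719 → -324
bin=G30: reorder >= 105 or qty between 230 and 719 → -747
bin=G31: reorder >= 105 or qty between 230 and 719 → -419
bin=G35: reorder >= 174 → 858
bin=G42: reorder >= 105 or qty between 230 and 719 → -15
bin=G50: ELSE → -107
bin=G57: reorder >= 105 or qty between 230 and 719 → -519
bin=G66: ELSE → -764
bin=G79: reorder >= 105 or qty between 230 and 719 → -387
bin=G80: ELSE → -192
bin=G95: reorder >= 105 or qty between 230 and 719 → -500

-405, -740, -324, -747, -419, 858, -15, -107, -519, -764, -387, -192, -500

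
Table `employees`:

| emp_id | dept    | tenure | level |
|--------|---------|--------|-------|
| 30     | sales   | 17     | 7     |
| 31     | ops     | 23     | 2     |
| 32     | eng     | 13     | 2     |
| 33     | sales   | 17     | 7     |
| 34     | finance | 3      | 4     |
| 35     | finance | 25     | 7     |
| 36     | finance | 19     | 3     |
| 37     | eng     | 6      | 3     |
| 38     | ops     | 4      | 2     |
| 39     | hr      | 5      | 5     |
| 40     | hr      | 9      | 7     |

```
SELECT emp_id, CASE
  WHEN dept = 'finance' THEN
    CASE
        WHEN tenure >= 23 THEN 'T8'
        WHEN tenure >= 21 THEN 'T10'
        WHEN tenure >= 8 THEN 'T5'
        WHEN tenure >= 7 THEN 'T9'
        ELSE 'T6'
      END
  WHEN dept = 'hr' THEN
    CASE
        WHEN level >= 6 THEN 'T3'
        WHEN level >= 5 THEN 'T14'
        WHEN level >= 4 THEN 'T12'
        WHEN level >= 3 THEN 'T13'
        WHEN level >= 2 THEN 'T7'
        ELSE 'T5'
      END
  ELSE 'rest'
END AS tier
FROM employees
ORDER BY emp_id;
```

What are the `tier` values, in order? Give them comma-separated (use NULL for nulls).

rest, rest, rest, rest, T6, T8, T5, rest, rest, T14, T3

emp_id=30: dept='sales' → outer ELSE → rest
emp_id=31: dept='ops' → outer ELSE → rest
emp_id=32: dept='eng' → outer ELSE → rest
emp_id=33: dept='sales' → outer ELSE → rest
emp_id=34: dept='finance' → inner[ELSE] → T6
emp_id=35: dept='finance' → inner[tenure >= 23] → T8
emp_id=36: dept='finance' → inner[tenure >= 8] → T5
emp_id=37: dept='eng' → outer ELSE → rest
emp_id=38: dept='ops' → outer ELSE → rest
emp_id=39: dept='hr' → inner[level >= 5] → T14
emp_id=40: dept='hr' → inner[level >= 6] → T3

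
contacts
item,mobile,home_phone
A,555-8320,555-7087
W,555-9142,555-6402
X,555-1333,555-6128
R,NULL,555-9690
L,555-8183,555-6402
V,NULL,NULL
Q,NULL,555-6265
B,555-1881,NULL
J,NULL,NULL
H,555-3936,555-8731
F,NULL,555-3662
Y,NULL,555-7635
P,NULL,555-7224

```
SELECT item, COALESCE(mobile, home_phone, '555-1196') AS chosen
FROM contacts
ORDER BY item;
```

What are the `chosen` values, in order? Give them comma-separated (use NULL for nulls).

555-8320, 555-1881, 555-3662, 555-3936, 555-1196, 555-8183, 555-7224, 555-6265, 555-9690, 555-1196, 555-9142, 555-1333, 555-7635

item=A: mobile=555-8320 → 555-8320
item=B: mobile=555-1881 → 555-1881
item=F: mobile=NULL, home_phone=555-3662 → 555-3662
item=H: mobile=555-3936 → 555-3936
item=J: mobile=NULL, home_phone=NULL, → literal 555-1196 → 555-1196
item=L: mobile=555-8183 → 555-8183
item=P: mobile=NULL, home_phone=555-7224 → 555-7224
item=Q: mobile=NULL, home_phone=555-6265 → 555-6265
item=R: mobile=NULL, home_phone=555-9690 → 555-9690
item=V: mobile=NULL, home_phone=NULL, → literal 555-1196 → 555-1196
item=W: mobile=555-9142 → 555-9142
item=X: mobile=555-1333 → 555-1333
item=Y: mobile=NULL, home_phone=555-7635 → 555-7635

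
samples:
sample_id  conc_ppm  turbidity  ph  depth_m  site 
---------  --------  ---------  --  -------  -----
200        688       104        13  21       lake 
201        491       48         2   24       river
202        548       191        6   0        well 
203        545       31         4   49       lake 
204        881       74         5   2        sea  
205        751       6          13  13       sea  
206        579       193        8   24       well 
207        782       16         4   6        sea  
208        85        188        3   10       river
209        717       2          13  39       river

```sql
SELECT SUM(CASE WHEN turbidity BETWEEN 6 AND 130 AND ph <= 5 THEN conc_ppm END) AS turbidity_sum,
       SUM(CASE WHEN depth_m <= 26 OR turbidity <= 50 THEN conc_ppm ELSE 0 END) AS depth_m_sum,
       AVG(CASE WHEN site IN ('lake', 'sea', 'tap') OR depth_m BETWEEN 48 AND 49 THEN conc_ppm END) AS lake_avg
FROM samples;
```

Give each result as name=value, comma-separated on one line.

turbidity_sum=2699, depth_m_sum=6067, lake_avg=729.4

[turbidity_sum: turbidity BETWEEN 6 AND 130 AND ph <= 5]
sample_id=200: ✗
sample_id=201: ✓ → 491
sample_id=202: ✗
sample_id=203: ✓ → 545
sample_id=204: ✓ → 881
sample_id=205: ✗
sample_id=206: ✗
sample_id=207: ✓ → 782
sample_id=208: ✗
sample_id=209: ✗
turbidity_sum = 491 + 545 + 881 + 782 = 2699
—
[depth_m_sum: depth_m <= 26 OR turbidity <= 50]
sample_id=200: ✓ → 688
sample_id=201: ✓ → 491
sample_id=202: ✓ → 548
sample_id=203: ✓ → 545
sample_id=204: ✓ → 881
sample_id=205: ✓ → 751
sample_id=206: ✓ → 579
sample_id=207: ✓ → 782
sample_id=208: ✓ → 85
sample_id=209: ✓ → 717
depth_m_sum = 688 + 491 + 548 + 545 + 881 + 751 + 579 + 782 + 85 + 717 = 6067
—
[lake_avg: site IN ('lake', 'sea', 'tap') OR depth_m BETWEEN 48 AND 49]
sample_id=200: ✓ → 688
sample_id=201: ✗
sample_id=202: ✗
sample_id=203: ✓ → 545
sample_id=204: ✓ → 881
sample_id=205: ✓ → 751
sample_id=206: ✗
sample_id=207: ✓ → 782
sample_id=208: ✗
sample_id=209: ✗
lake_avg = (688 + 545 + 881 + 751 + 782) / 5 = 729.4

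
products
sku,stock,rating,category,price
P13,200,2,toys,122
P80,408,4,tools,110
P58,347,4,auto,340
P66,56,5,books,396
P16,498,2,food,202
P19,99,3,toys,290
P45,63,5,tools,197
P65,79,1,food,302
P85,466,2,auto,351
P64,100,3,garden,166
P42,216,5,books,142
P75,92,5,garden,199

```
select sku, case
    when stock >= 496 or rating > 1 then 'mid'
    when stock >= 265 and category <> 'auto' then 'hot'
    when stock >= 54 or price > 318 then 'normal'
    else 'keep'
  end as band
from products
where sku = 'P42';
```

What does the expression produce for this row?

sku = P42: stock=216, rating=5, category=books, price=142.
stock >= 496 or rating > 1 → true → mid

mid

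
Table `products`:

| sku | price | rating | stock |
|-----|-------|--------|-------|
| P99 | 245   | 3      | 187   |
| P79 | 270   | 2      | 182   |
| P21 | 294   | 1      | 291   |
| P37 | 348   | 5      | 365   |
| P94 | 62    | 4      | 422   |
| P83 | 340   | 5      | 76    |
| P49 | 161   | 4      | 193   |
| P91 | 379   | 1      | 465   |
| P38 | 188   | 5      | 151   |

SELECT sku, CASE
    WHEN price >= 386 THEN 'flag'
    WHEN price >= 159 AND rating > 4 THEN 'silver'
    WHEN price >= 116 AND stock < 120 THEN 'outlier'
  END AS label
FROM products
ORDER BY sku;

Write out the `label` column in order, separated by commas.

NULL, silver, silver, NULL, NULL, silver, NULL, NULL, NULL

sku=P21: (no match → NULL) → NULL
sku=P37: price >= 159 AND rating > 4 → silver
sku=P38: price >= 159 AND rating > 4 → silver
sku=P49: (no match → NULL) → NULL
sku=P79: (no match → NULL) → NULL
sku=P83: price >= 159 AND rating > 4 → silver
sku=P91: (no match → NULL) → NULL
sku=P94: (no match → NULL) → NULL
sku=P99: (no match → NULL) → NULL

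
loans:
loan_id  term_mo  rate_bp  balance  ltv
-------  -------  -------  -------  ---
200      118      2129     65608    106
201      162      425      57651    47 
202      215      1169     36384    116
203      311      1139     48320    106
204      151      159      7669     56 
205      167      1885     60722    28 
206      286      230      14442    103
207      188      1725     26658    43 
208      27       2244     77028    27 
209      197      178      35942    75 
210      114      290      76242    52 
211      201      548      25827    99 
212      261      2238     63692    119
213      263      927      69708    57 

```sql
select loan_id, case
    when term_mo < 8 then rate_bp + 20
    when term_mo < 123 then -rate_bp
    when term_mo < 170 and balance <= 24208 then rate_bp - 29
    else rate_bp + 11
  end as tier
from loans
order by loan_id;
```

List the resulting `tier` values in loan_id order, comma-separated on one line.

-2129, 436, 1180, 1150, 130, 1896, 241, 1736, -2244, 189, -290, 559, 2249, 938

loan_id=200: term_mo < 123 → -2129
loan_id=201: ELSE → 436
loan_id=202: ELSE → 1180
loan_id=203: ELSE → 1150
loan_id=204: term_mo < 170 and balance <= 24208 → 130
loan_id=205: ELSE → 1896
loan_id=206: ELSE → 241
loan_id=207: ELSE → 1736
loan_id=208: term_mo < 123 → -2244
loan_id=209: ELSE → 189
loan_id=210: term_mo < 123 → -290
loan_id=211: ELSE → 559
loan_id=212: ELSE → 2249
loan_id=213: ELSE → 938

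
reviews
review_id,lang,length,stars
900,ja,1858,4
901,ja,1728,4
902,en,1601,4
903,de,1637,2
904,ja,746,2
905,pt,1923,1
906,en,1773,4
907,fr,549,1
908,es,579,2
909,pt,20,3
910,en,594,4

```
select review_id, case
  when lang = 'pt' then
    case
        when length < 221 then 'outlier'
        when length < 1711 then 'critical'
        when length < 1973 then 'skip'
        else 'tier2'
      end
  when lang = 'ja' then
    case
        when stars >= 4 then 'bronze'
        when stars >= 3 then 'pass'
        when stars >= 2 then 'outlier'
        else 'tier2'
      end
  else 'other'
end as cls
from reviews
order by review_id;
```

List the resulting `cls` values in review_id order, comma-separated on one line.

bronze, bronze, other, other, outlier, skip, other, other, other, outlier, other

review_id=900: lang='ja' → inner[stars >= 4] → bronze
review_id=901: lang='ja' → inner[stars >= 4] → bronze
review_id=902: lang='en' → outer ELSE → other
review_id=903: lang='de' → outer ELSE → other
review_id=904: lang='ja' → inner[stars >= 2] → outlier
review_id=905: lang='pt' → inner[length < 1973] → skip
review_id=906: lang='en' → outer ELSE → other
review_id=907: lang='fr' → outer ELSE → other
review_id=908: lang='es' → outer ELSE → other
review_id=909: lang='pt' → inner[length < 221] → outlier
review_id=910: lang='en' → outer ELSE → other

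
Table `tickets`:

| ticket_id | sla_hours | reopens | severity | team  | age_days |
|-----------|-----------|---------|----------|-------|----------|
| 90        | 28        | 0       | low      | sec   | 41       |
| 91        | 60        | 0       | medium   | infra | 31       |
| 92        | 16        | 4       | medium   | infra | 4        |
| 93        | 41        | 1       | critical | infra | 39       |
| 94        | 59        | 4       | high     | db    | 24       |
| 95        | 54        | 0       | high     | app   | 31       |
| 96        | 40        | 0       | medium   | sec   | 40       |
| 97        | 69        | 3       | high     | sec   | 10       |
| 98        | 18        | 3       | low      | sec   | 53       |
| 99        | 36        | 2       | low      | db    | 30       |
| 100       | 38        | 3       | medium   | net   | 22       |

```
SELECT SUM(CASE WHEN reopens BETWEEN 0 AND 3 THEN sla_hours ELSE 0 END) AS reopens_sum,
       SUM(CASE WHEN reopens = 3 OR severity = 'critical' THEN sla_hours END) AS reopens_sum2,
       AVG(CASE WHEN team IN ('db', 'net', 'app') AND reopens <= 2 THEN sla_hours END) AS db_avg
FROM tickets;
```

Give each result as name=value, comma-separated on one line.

reopens_sum=384, reopens_sum2=166, db_avg=45

[reopens_sum: reopens BETWEEN 0 AND 3]
ticket_id=90: ✓ → 28
ticket_id=91: ✓ → 60
ticket_id=92: ✗
ticket_id=93: ✓ → 41
ticket_id=94: ✗
ticket_id=95: ✓ → 54
ticket_id=96: ✓ → 40
ticket_id=97: ✓ → 69
ticket_id=98: ✓ → 18
ticket_id=99: ✓ → 36
ticket_id=100: ✓ → 38
reopens_sum = 28 + 60 + 41 + 54 + 40 + 69 + 18 + 36 + 38 = 384
—
[reopens_sum2: reopens = 3 OR severity = 'critical']
ticket_id=90: ✗
ticket_id=91: ✗
ticket_id=92: ✗
ticket_id=93: ✓ → 41
ticket_id=94: ✗
ticket_id=95: ✗
ticket_id=96: ✗
ticket_id=97: ✓ → 69
ticket_id=98: ✓ → 18
ticket_id=99: ✗
ticket_id=100: ✓ → 38
reopens_sum2 = 41 + 69 + 18 + 38 = 166
—
[db_avg: team IN ('db', 'net', 'app') AND reopens <= 2]
ticket_id=90: ✗
ticket_id=91: ✗
ticket_id=92: ✗
ticket_id=93: ✗
ticket_id=94: ✗
ticket_id=95: ✓ → 54
ticket_id=96: ✗
ticket_id=97: ✗
ticket_id=98: ✗
ticket_id=99: ✓ → 36
ticket_id=100: ✗
db_avg = (54 + 36) / 2 = 45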